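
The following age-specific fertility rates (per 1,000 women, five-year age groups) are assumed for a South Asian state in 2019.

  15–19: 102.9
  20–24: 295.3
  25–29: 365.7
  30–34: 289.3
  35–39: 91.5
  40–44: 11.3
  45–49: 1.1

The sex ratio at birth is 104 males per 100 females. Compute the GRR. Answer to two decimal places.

2.84

Proportion female at birth = 100 / (100 + 104) = 0.49020.
Sum of ASFRs = 102.9 + 295.3 + 365.7 + 289.3 + 91.5 + 11.3 + 1.1 = 1157.1
TFR = 5 × 1157.1 / 1000 = 5.7855
GRR = 0.49020 × 5.7855 = 2.83605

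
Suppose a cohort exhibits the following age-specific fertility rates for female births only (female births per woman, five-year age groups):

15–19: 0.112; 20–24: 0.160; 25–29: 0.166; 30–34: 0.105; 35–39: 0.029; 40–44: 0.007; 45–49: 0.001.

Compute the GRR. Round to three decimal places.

Sum of female ASFRs = 0.112 + 0.160 + 0.166 + 0.105 + 0.029 + 0.007 + 0.001 = 0.580
GRR = 5 × 0.580 = 2.9

2.900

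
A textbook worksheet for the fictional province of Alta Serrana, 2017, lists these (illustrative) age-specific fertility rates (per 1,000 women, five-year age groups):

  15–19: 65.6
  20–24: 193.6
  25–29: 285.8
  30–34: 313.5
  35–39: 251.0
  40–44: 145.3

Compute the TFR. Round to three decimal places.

Sum of ASFRs = 65.6 + 193.6 + 285.8 + 313.5 + 251.0 + 145.3 = 1254.8
TFR = 5 × 1254.8 / 1000 = 6.274

6.274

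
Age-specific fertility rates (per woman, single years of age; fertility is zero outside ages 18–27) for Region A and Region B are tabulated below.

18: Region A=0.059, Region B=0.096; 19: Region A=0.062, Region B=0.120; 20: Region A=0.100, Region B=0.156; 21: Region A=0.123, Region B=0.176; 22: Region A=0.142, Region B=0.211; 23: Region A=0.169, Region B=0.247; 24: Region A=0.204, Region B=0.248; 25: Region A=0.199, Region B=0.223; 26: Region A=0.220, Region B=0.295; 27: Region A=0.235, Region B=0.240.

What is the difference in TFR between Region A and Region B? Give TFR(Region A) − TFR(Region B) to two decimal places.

Region A:
  Sum of ASFRs = 0.059 + 0.062 + 0.100 + 0.123 + 0.142 + 0.169 + 0.204 + 0.199 + 0.220 + 0.235 = 1.513
  TFR = 1.513
Region B:
  Sum of ASFRs = 0.096 + 0.120 + 0.156 + 0.176 + 0.211 + 0.247 + 0.248 + 0.223 + 0.295 + 0.240 = 2.012
  TFR = 2.012
Difference = 1.513 − 2.012 = -0.499

-0.50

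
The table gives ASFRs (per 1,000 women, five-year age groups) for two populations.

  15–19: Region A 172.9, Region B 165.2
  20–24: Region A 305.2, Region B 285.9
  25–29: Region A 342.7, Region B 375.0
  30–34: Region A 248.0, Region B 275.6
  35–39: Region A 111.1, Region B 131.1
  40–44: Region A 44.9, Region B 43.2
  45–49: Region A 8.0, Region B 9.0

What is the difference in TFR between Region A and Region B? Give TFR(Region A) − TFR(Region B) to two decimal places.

-0.26

Region A:
  Sum of ASFRs = 172.9 + 305.2 + 342.7 + 248.0 + 111.1 + 44.9 + 8.0 = 1232.8
  TFR = 5 × 1232.8 / 1000 = 6.164
Region B:
  Sum of ASFRs = 165.2 + 285.9 + 375.0 + 275.6 + 131.1 + 43.2 + 9.0 = 1285.0
  TFR = 5 × 1285.0 / 1000 = 6.425
Difference = 6.164 − 6.425 = -0.261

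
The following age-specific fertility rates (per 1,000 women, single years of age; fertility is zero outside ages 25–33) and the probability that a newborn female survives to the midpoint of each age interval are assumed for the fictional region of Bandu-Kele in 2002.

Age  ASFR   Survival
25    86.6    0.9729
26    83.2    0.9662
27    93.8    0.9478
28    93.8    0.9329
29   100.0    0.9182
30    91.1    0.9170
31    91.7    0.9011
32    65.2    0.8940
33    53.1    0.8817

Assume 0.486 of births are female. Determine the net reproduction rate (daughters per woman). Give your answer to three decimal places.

0.342

Proportion female at birth = 0.486.
Each age group contributes 1 × ASFR × survival:
  25: 1 × 86.6/1000 × 0.9729 = 0.08425
  26: 1 × 83.2/1000 × 0.9662 = 0.08039
  27: 1 × 93.8/1000 × 0.9478 = 0.08890
  28: 1 × 93.8/1000 × 0.9329 = 0.08751
  29: 1 × 100.0/1000 × 0.9182 = 0.09182
  30: 1 × 91.1/1000 × 0.9170 = 0.08354
  31: 1 × 91.7/1000 × 0.9011 = 0.08263
  32: 1 × 65.2/1000 × 0.8940 = 0.05829
  33: 1 × 53.1/1000 × 0.8817 = 0.04682
Sum = 0.70415
NRR = 0.486 × 0.70415 = 0.34222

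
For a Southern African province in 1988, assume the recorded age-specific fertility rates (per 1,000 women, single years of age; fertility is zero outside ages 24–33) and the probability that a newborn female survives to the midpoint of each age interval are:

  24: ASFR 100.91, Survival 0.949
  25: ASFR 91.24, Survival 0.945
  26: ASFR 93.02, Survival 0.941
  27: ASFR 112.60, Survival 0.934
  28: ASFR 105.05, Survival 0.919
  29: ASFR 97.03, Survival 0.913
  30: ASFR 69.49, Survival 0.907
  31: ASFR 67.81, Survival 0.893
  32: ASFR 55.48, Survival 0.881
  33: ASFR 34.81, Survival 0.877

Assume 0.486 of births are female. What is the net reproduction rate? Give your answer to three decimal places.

Proportion female at birth = 0.486.
Weighting each age-specific rate by interval width and survival:
  24: 1 × 100.91/1000 × 0.949 = 0.09576
  25: 1 × 91.24/1000 × 0.945 = 0.08622
  26: 1 × 93.02/1000 × 0.941 = 0.08753
  27: 1 × 112.60/1000 × 0.934 = 0.10517
  28: 1 × 105.05/1000 × 0.919 = 0.09654
  29: 1 × 97.03/1000 × 0.913 = 0.08859
  30: 1 × 69.49/1000 × 0.907 = 0.06303
  31: 1 × 67.81/1000 × 0.893 = 0.06055
  32: 1 × 55.48/1000 × 0.881 = 0.04888
  33: 1 × 34.81/1000 × 0.877 = 0.03053
Sum = 0.76280
NRR = 0.486 × 0.76280 = 0.37072

0.371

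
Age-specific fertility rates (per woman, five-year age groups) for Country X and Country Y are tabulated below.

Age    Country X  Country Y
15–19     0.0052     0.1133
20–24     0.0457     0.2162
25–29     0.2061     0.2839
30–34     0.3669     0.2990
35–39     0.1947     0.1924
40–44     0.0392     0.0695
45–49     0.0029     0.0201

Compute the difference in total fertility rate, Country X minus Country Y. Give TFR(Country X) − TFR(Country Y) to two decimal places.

-1.67

Country X:
  Sum of ASFRs = 0.0052 + 0.0457 + 0.2061 + 0.3669 + 0.1947 + 0.0392 + 0.0029 = 0.8607
  TFR = 5 × 0.8607 = 4.3035
Country Y:
  Sum of ASFRs = 0.1133 + 0.2162 + 0.2839 + 0.2990 + 0.1924 + 0.0695 + 0.0201 = 1.1944
  TFR = 5 × 1.1944 = 5.972
Difference = 4.3035 − 5.972 = -1.6685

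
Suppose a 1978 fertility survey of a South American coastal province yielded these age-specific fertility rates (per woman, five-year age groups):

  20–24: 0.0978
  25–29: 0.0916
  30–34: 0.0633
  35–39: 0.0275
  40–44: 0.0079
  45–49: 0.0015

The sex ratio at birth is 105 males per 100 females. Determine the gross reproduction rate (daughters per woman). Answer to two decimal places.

Proportion female at birth = 100 / (100 + 105) = 0.48780.
Sum of ASFRs = 0.0978 + 0.0916 + 0.0633 + 0.0275 + 0.0079 + 0.0015 = 0.2896
TFR = 5 × 0.2896 = 1.448
GRR = 0.48780 × 1.448 = 0.70633

0.71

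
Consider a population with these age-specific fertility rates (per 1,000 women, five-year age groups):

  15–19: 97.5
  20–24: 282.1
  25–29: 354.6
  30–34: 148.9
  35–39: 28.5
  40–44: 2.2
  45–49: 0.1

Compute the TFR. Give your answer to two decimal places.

Sum of ASFRs = 97.5 + 282.1 + 354.6 + 148.9 + 28.5 + 2.2 + 0.1 = 913.9
TFR = 5 × 913.9 / 1000 = 4.5695

4.57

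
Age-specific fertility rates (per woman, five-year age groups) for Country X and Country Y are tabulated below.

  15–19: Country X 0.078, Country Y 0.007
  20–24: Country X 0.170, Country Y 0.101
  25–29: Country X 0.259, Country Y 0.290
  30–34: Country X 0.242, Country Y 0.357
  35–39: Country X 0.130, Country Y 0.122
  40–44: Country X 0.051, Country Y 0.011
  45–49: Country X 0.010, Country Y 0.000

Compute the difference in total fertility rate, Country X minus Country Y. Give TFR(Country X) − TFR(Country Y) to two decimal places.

0.26

Country X:
  Sum of ASFRs = 0.078 + 0.170 + 0.259 + 0.242 + 0.130 + 0.051 + 0.010 = 0.940
  TFR = 5 × 0.940 = 4.7
Country Y:
  Sum of ASFRs = 0.007 + 0.101 + 0.290 + 0.357 + 0.122 + 0.011 + 0.000 = 0.888
  TFR = 5 × 0.888 = 4.44
Difference = 4.7 − 4.44 = 0.26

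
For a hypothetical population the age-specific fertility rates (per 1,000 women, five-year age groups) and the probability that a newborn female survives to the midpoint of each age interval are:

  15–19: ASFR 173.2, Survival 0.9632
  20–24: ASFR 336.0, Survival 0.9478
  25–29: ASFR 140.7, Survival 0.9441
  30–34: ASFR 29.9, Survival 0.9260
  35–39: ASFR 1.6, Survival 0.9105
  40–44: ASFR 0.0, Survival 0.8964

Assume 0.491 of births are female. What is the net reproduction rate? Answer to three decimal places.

1.589

Proportion female at birth = 0.491.
Each age group contributes 5 × ASFR × survival:
  15–19: 5 × 173.2/1000 × 0.9632 = 0.83413
  20–24: 5 × 336.0/1000 × 0.9478 = 1.59230
  25–29: 5 × 140.7/1000 × 0.9441 = 0.66417
  30–34: 5 × 29.9/1000 × 0.9260 = 0.13844
  35–39: 5 × 1.6/1000 × 0.9105 = 0.00728
  40–44: 5 × 0.0/1000 × 0.8964 = 0.00000
Sum = 3.23632
NRR = 0.491 × 3.23632 = 1.58903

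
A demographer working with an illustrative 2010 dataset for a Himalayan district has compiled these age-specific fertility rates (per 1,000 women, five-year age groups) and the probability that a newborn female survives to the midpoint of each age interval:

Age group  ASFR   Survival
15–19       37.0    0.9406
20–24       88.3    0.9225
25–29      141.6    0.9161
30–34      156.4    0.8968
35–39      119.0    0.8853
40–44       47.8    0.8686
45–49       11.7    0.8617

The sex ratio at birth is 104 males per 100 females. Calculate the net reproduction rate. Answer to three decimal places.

Proportion female at birth = 100 / (100 + 104) = 0.49020.
Weighting each age-specific rate by interval width and survival:
  15–19: 5 × 37.0/1000 × 0.9406 = 0.17401
  20–24: 5 × 88.3/1000 × 0.9225 = 0.40728
  25–29: 5 × 141.6/1000 × 0.9161 = 0.64860
  30–34: 5 × 156.4/1000 × 0.8968 = 0.70130
  35–39: 5 × 119.0/1000 × 0.8853 = 0.52675
  40–44: 5 × 47.8/1000 × 0.8686 = 0.20760
  45–49: 5 × 11.7/1000 × 0.8617 = 0.05041
Sum = 2.71595
NRR = 0.49020 × 2.71595 = 1.33136

1.331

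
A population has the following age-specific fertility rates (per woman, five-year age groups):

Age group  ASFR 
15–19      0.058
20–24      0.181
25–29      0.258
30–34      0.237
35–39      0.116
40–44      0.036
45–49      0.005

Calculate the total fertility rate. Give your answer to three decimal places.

Sum of ASFRs = 0.058 + 0.181 + 0.258 + 0.237 + 0.116 + 0.036 + 0.005 = 0.891
TFR = 5 × 0.891 = 4.455

4.455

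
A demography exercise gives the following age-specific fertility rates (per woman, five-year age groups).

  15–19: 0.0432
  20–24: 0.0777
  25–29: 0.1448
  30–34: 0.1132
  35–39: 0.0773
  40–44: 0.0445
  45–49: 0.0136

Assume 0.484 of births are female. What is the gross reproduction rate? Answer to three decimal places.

Proportion female at birth = 0.484.
Sum of ASFRs = 0.0432 + 0.0777 + 0.1448 + 0.1132 + 0.0773 + 0.0445 + 0.0136 = 0.5143
TFR = 5 × 0.5143 = 2.5715
GRR = 0.484 × 2.5715 = 1.24461

1.245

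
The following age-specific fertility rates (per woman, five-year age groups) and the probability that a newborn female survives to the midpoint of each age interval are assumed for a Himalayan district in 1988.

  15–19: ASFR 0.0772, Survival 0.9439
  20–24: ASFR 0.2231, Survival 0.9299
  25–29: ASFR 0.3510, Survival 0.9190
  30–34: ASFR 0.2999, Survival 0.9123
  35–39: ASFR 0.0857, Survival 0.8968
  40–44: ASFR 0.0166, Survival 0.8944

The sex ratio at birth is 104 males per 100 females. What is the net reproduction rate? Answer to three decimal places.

2.373

Proportion female at birth = 100 / (100 + 104) = 0.49020.
Weighting each age-specific rate by interval width and survival:
  15–19: 5 × 0.0772 × 0.9439 = 0.36435
  20–24: 5 × 0.2231 × 0.9299 = 1.03730
  25–29: 5 × 0.3510 × 0.9190 = 1.61285
  30–34: 5 × 0.2999 × 0.9123 = 1.36799
  35–39: 5 × 0.0857 × 0.8968 = 0.38428
  40–44: 5 × 0.0166 × 0.8944 = 0.07424
Sum = 4.84101
NRR = 0.49020 × 4.84101 = 2.37306
An NRR exceeding 1 indicates intrinsic growth under these rates.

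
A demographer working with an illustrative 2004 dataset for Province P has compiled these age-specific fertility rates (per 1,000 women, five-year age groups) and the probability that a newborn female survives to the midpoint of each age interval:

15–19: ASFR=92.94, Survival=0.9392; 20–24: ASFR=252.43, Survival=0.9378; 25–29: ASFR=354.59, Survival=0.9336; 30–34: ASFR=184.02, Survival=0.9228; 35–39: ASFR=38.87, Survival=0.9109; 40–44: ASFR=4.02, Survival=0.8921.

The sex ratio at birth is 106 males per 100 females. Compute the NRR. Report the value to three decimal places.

Proportion female at birth = 100 / (100 + 106) = 0.48544.
Weighting each age-specific rate by interval width and survival:
  15–19: 5 × 92.94/1000 × 0.9392 = 0.43645
  20–24: 5 × 252.43/1000 × 0.9378 = 1.18364
  25–29: 5 × 354.59/1000 × 0.9336 = 1.65523
  30–34: 5 × 184.02/1000 × 0.9228 = 0.84907
  35–39: 5 × 38.87/1000 × 0.9109 = 0.17703
  40–44: 5 × 4.02/1000 × 0.8921 = 0.01793
Sum = 4.31935
NRR = 0.48544 × 4.31935 = 2.09679
With NRR above 1 the population is above replacement fertility.

2.097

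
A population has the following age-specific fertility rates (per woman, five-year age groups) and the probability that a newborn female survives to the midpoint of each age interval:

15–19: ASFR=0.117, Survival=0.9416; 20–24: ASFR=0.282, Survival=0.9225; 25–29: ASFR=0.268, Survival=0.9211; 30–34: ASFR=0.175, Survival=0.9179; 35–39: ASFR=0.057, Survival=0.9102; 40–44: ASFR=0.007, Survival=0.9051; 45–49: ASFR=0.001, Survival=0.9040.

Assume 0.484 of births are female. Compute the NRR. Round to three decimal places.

2.025

Proportion female at birth = 0.484.
Each age group contributes 5 × ASFR × survival:
  15–19: 5 × 0.117 × 0.9416 = 0.55084
  20–24: 5 × 0.282 × 0.9225 = 1.30073
  25–29: 5 × 0.268 × 0.9211 = 1.23427
  30–34: 5 × 0.175 × 0.9179 = 0.80316
  35–39: 5 × 0.057 × 0.9102 = 0.25941
  40–44: 5 × 0.007 × 0.9051 = 0.03168
  45–49: 5 × 0.001 × 0.9040 = 0.00452
Sum = 4.18461
NRR = 0.484 × 4.18461 = 2.02535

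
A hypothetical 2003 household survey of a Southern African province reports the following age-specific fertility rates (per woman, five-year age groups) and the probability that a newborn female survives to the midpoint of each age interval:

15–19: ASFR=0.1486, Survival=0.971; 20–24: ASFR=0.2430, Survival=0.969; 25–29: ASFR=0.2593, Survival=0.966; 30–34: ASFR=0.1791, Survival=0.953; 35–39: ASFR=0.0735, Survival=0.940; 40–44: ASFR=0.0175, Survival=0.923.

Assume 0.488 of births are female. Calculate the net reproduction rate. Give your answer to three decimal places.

2.162

Proportion female at birth = 0.488.
Weighting each age-specific rate by interval width and survival:
  15–19: 5 × 0.1486 × 0.971 = 0.72145
  20–24: 5 × 0.2430 × 0.969 = 1.17734
  25–29: 5 × 0.2593 × 0.966 = 1.25242
  30–34: 5 × 0.1791 × 0.953 = 0.85341
  35–39: 5 × 0.0735 × 0.940 = 0.34545
  40–44: 5 × 0.0175 × 0.923 = 0.08076
Sum = 4.43083
NRR = 0.488 × 4.43083 = 2.16225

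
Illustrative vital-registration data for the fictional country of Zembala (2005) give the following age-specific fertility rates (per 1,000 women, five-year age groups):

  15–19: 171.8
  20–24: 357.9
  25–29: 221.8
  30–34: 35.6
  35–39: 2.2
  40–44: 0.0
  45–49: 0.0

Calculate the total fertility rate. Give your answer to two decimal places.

3.95

Sum of ASFRs = 171.8 + 357.9 + 221.8 + 35.6 + 2.2 + 0.0 + 0.0 = 789.3
TFR = 5 × 789.3 / 1000 = 3.9465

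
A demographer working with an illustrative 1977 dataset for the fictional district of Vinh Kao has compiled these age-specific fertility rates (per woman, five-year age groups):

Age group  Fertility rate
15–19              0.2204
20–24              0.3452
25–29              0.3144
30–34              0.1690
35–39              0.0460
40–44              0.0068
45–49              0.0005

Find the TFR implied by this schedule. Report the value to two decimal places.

Sum of ASFRs = 0.2204 + 0.3452 + 0.3144 + 0.1690 + 0.0460 + 0.0068 + 0.0005 = 1.1023
TFR = 5 × 1.1023 = 5.5115

5.51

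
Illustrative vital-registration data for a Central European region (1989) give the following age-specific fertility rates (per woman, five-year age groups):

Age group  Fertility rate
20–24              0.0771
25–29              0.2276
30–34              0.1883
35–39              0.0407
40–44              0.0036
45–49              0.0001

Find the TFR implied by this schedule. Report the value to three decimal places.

2.687

Sum of ASFRs = 0.0771 + 0.2276 + 0.1883 + 0.0407 + 0.0036 + 0.0001 = 0.5374
TFR = 5 × 0.5374 = 2.687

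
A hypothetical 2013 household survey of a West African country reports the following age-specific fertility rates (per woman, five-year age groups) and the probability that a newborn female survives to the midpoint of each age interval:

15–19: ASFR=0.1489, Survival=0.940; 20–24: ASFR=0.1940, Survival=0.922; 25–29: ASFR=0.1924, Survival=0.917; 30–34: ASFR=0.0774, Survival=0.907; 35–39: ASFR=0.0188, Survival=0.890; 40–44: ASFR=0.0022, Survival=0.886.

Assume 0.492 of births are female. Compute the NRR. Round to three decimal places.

Proportion female at birth = 0.492.
Weighting each age-specific rate by interval width and survival:
  15–19: 5 × 0.1489 × 0.940 = 0.69983
  20–24: 5 × 0.1940 × 0.922 = 0.89434
  25–29: 5 × 0.1924 × 0.917 = 0.88215
  30–34: 5 × 0.0774 × 0.907 = 0.35101
  35–39: 5 × 0.0188 × 0.890 = 0.08366
  40–44: 5 × 0.0022 × 0.886 = 0.00975
Sum = 2.92074
NRR = 0.492 × 2.92074 = 1.43700

1.437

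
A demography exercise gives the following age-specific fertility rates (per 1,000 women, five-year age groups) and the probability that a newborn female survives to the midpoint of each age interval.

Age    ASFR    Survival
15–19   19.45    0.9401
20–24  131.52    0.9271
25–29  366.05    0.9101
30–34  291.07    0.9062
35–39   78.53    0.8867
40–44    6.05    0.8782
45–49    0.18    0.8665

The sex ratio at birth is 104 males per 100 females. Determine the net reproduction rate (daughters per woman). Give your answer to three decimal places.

Proportion female at birth = 100 / (100 + 104) = 0.49020.
Weighting each age-specific rate by interval width and survival:
  15–19: 5 × 19.45/1000 × 0.9401 = 0.09142
  20–24: 5 × 131.52/1000 × 0.9271 = 0.60966
  25–29: 5 × 366.05/1000 × 0.9101 = 1.66571
  30–34: 5 × 291.07/1000 × 0.9062 = 1.31884
  35–39: 5 × 78.53/1000 × 0.8867 = 0.34816
  40–44: 5 × 6.05/1000 × 0.8782 = 0.02657
  45–49: 5 × 0.18/1000 × 0.8665 = 0.00078
Sum = 4.06114
NRR = 0.49020 × 4.06114 = 1.99077

1.991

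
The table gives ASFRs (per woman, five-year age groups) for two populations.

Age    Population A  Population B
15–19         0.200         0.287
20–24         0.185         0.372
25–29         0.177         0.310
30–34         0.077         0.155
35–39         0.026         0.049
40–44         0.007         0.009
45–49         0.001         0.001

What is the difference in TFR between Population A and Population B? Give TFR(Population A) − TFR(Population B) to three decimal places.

Population A:
  Sum of ASFRs = 0.200 + 0.185 + 0.177 + 0.077 + 0.026 + 0.007 + 0.001 = 0.673
  TFR = 5 × 0.673 = 3.365
Population B:
  Sum of ASFRs = 0.287 + 0.372 + 0.310 + 0.155 + 0.049 + 0.009 + 0.001 = 1.183
  TFR = 5 × 1.183 = 5.915
Difference = 3.365 − 5.915 = -2.55

-2.550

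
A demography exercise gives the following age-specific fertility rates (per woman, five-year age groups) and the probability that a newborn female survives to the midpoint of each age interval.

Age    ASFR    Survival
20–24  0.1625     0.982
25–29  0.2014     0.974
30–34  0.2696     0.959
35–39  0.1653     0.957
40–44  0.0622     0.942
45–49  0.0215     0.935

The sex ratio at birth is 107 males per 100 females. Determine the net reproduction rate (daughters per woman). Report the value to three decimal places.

2.056

Proportion female at birth = 100 / (100 + 107) = 0.48309.
Each age group contributes 5 × ASFR × survival:
  20–24: 5 × 0.1625 × 0.982 = 0.79788
  25–29: 5 × 0.2014 × 0.974 = 0.98082
  30–34: 5 × 0.2696 × 0.959 = 1.29273
  35–39: 5 × 0.1653 × 0.957 = 0.79096
  40–44: 5 × 0.0622 × 0.942 = 0.29296
  45–49: 5 × 0.0215 × 0.935 = 0.10051
Sum = 4.25586
NRR = 0.48309 × 4.25586 = 2.05596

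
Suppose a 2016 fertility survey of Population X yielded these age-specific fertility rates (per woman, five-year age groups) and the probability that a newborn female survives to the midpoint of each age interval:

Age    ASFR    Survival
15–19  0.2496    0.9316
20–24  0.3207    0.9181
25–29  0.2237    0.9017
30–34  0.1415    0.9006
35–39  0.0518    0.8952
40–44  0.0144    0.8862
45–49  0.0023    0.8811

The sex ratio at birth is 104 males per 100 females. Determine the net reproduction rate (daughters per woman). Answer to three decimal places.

Proportion female at birth = 100 / (100 + 104) = 0.49020.
Per-age-group product (5 × ASFR × survival probability):
  15–19: 5 × 0.2496 × 0.9316 = 1.16264
  20–24: 5 × 0.3207 × 0.9181 = 1.47217
  25–29: 5 × 0.2237 × 0.9017 = 1.00855
  30–34: 5 × 0.1415 × 0.9006 = 0.63717
  35–39: 5 × 0.0518 × 0.8952 = 0.23186
  40–44: 5 × 0.0144 × 0.8862 = 0.06381
  45–49: 5 × 0.0023 × 0.8811 = 0.01013
Sum = 4.58633
NRR = 0.49020 × 4.58633 = 2.24822
An NRR exceeding 1 indicates intrinsic growth under these rates.

2.248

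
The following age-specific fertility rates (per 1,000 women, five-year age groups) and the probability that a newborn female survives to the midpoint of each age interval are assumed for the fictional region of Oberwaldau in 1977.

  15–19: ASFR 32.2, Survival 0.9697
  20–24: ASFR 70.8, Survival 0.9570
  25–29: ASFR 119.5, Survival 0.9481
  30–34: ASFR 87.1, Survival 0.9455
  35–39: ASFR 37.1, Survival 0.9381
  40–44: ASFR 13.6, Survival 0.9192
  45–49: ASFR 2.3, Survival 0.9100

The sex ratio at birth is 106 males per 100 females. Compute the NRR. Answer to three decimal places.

Proportion female at birth = 100 / (100 + 106) = 0.48544.
Survival-weighted fertility by age (5·fₓ·Sₓ):
  15–19: 5 × 32.2/1000 × 0.9697 = 0.15612
  20–24: 5 × 70.8/1000 × 0.9570 = 0.33878
  25–29: 5 × 119.5/1000 × 0.9481 = 0.56649
  30–34: 5 × 87.1/1000 × 0.9455 = 0.41177
  35–39: 5 × 37.1/1000 × 0.9381 = 0.17402
  40–44: 5 × 13.6/1000 × 0.9192 = 0.06251
  45–49: 5 × 2.3/1000 × 0.9100 = 0.01047
Sum = 1.72016
NRR = 0.48544 × 1.72016 = 0.83503
An NRR under 1 implies long-run decline under these rates.

0.835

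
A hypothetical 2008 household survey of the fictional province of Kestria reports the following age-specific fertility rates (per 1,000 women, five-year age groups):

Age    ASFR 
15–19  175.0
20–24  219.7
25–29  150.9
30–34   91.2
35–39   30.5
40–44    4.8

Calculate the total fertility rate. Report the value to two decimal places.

3.36

Sum of ASFRs = 175.0 + 219.7 + 150.9 + 91.2 + 30.5 + 4.8 = 672.1
TFR = 5 × 672.1 / 1000 = 3.3605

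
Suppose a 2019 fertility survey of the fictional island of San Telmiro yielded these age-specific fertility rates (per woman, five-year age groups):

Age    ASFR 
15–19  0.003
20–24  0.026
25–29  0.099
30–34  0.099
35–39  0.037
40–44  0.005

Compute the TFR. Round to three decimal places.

Sum of ASFRs = 0.003 + 0.026 + 0.099 + 0.099 + 0.037 + 0.005 = 0.269
TFR = 5 × 0.269 = 1.345

1.345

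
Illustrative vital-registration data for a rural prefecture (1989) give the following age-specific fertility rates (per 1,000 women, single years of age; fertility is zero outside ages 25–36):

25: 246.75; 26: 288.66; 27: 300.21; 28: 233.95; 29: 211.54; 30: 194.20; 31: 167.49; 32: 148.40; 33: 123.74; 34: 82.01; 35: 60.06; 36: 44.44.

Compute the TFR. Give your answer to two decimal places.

Sum of ASFRs = 246.75 + 288.66 + 300.21 + 233.95 + 211.54 + 194.20 + 167.49 + 148.40 + 123.74 + 82.01 + 60.06 + 44.44 = 2101.45
TFR = 2101.45 / 1000 = 2.10145

2.10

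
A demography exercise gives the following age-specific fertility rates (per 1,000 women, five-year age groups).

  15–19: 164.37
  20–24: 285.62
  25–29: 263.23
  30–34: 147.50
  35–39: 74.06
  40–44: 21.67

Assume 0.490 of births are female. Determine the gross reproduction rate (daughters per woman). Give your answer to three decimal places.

Proportion female at birth = 0.490.
Sum of ASFRs = 164.37 + 285.62 + 263.23 + 147.50 + 74.06 + 21.67 = 956.45
TFR = 5 × 956.45 / 1000 = 4.78225
GRR = 0.490 × 4.78225 = 2.34330

2.343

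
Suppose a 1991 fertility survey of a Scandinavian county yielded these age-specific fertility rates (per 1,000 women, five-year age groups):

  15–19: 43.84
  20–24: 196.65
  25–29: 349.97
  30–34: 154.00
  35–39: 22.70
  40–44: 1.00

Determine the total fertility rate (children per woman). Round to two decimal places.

3.84

Sum of ASFRs = 43.84 + 196.65 + 349.97 + 154.00 + 22.70 + 1.00 = 768.16
TFR = 5 × 768.16 / 1000 = 3.8408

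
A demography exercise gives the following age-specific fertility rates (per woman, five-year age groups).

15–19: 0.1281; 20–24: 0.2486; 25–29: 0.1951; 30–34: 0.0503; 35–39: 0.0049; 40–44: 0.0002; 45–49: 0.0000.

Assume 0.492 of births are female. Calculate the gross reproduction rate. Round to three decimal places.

Proportion female at birth = 0.492.
Sum of ASFRs = 0.1281 + 0.2486 + 0.1951 + 0.0503 + 0.0049 + 0.0002 + 0.0000 = 0.6272
TFR = 5 × 0.6272 = 3.136
GRR = 0.492 × 3.136 = 1.54291

1.543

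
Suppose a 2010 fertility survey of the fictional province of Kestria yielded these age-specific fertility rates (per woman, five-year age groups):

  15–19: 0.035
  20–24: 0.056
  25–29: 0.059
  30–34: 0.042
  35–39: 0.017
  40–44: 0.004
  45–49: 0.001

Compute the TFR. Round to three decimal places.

Sum of ASFRs = 0.035 + 0.056 + 0.059 + 0.042 + 0.017 + 0.004 + 0.001 = 0.214
TFR = 5 × 0.214 = 1.07

1.070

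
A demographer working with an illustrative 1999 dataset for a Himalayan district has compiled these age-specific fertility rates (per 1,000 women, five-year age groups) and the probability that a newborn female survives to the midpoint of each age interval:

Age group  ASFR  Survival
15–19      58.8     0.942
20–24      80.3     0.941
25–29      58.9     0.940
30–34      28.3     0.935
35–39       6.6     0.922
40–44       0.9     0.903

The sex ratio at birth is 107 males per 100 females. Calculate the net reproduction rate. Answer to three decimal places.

0.531

Proportion female at birth = 100 / (100 + 107) = 0.48309.
Survival-weighted fertility by age (5·fₓ·Sₓ):
  15–19: 5 × 58.8/1000 × 0.942 = 0.27695
  20–24: 5 × 80.3/1000 × 0.941 = 0.37781
  25–29: 5 × 58.9/1000 × 0.940 = 0.27683
  30–34: 5 × 28.3/1000 × 0.935 = 0.13230
  35–39: 5 × 6.6/1000 × 0.922 = 0.03043
  40–44: 5 × 0.9/1000 × 0.903 = 0.00406
Sum = 1.09838
NRR = 0.48309 × 1.09838 = 0.53062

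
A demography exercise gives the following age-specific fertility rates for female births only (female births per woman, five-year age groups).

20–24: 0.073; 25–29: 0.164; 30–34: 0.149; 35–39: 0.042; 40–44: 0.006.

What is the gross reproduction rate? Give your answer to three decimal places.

2.170

Sum of female ASFRs = 0.073 + 0.164 + 0.149 + 0.042 + 0.006 = 0.434
GRR = 5 × 0.434 = 2.17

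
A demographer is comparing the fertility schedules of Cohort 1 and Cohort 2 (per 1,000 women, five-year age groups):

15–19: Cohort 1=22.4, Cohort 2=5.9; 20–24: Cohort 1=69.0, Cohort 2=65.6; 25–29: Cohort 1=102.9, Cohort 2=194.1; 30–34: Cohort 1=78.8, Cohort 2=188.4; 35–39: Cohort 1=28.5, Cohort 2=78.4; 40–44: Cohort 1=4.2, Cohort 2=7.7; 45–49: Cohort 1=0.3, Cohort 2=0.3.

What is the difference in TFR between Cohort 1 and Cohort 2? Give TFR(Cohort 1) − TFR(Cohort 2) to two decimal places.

-1.17

Cohort 1:
  Sum of ASFRs = 22.4 + 69.0 + 102.9 + 78.8 + 28.5 + 4.2 + 0.3 = 306.1
  TFR = 5 × 306.1 / 1000 = 1.5305
Cohort 2:
  Sum of ASFRs = 5.9 + 65.6 + 194.1 + 188.4 + 78.4 + 7.7 + 0.3 = 540.4
  TFR = 5 × 540.4 / 1000 = 2.702
Difference = 1.5305 − 2.702 = -1.1715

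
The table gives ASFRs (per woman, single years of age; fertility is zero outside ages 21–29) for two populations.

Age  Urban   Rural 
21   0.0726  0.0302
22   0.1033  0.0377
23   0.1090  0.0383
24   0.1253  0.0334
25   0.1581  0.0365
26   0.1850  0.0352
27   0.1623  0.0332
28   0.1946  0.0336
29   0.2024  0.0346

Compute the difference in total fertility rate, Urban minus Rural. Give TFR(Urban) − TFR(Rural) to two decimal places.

1.00

Urban:
  Sum of ASFRs = 0.0726 + 0.1033 + 0.1090 + 0.1253 + 0.1581 + 0.1850 + 0.1623 + 0.1946 + 0.2024 = 1.3126
  TFR = 1.3126
Rural:
  Sum of ASFRs = 0.0302 + 0.0377 + 0.0383 + 0.0334 + 0.0365 + 0.0352 + 0.0332 + 0.0336 + 0.0346 = 0.3127
  TFR = 0.3127
Difference = 1.3126 − 0.3127 = 0.9999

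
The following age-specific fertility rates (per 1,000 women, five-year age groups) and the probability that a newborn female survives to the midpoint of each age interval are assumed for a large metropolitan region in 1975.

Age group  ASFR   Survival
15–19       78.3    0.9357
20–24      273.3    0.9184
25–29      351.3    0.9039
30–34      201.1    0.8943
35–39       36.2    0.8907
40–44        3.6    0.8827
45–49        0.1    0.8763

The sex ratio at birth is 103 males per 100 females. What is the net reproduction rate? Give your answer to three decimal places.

2.111

Proportion female at birth = 100 / (100 + 103) = 0.49261.
Survival-weighted fertility by age (5·fₓ·Sₓ):
  15–19: 5 × 78.3/1000 × 0.9357 = 0.36633
  20–24: 5 × 273.3/1000 × 0.9184 = 1.25499
  25–29: 5 × 351.3/1000 × 0.9039 = 1.58770
  30–34: 5 × 201.1/1000 × 0.8943 = 0.89922
  35–39: 5 × 36.2/1000 × 0.8907 = 0.16122
  40–44: 5 × 3.6/1000 × 0.8827 = 0.01589
  45–49: 5 × 0.1/1000 × 0.8763 = 0.00044
Sum = 4.28579
NRR = 0.49261 × 4.28579 = 2.11122
NRR > 1, so each generation more than replaces itself.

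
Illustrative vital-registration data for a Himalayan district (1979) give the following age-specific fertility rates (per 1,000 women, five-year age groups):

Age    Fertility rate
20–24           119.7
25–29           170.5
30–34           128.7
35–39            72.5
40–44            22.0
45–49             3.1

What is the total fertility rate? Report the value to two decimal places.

2.58

Sum of ASFRs = 119.7 + 170.5 + 128.7 + 72.5 + 22.0 + 3.1 = 516.5
TFR = 5 × 516.5 / 1000 = 2.5825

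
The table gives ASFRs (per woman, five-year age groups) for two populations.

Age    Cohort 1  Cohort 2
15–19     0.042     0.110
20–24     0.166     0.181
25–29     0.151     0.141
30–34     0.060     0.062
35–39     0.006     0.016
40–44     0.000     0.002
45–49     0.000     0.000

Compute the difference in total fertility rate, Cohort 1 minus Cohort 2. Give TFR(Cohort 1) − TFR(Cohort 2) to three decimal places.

-0.435

Cohort 1:
  Sum of ASFRs = 0.042 + 0.166 + 0.151 + 0.060 + 0.006 + 0.000 + 0.000 = 0.425
  TFR = 5 × 0.425 = 2.125
Cohort 2:
  Sum of ASFRs = 0.110 + 0.181 + 0.141 + 0.062 + 0.016 + 0.002 + 0.000 = 0.512
  TFR = 5 × 0.512 = 2.56
Difference = 2.125 − 2.56 = -0.435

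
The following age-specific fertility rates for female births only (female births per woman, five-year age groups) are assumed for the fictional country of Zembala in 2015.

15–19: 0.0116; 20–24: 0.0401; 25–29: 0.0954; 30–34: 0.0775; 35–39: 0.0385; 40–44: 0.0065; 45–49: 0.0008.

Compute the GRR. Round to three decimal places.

Sum of female ASFRs = 0.0116 + 0.0401 + 0.0954 + 0.0775 + 0.0385 + 0.0065 + 0.0008 = 0.2704
GRR = 5 × 0.2704 = 1.352

1.352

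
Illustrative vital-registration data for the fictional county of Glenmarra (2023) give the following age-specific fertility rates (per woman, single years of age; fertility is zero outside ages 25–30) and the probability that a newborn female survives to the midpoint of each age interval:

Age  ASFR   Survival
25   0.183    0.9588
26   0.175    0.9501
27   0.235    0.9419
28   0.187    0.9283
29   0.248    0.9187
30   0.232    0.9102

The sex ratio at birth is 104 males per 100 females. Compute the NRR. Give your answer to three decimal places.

0.576

Proportion female at birth = 100 / (100 + 104) = 0.49020.
Weighting each age-specific rate by interval width and survival:
  25: 1 × 0.183 × 0.9588 = 0.17546
  26: 1 × 0.175 × 0.9501 = 0.16627
  27: 1 × 0.235 × 0.9419 = 0.22135
  28: 1 × 0.187 × 0.9283 = 0.17359
  29: 1 × 0.248 × 0.9187 = 0.22784
  30: 1 × 0.232 × 0.9102 = 0.21117
Sum = 1.17568
NRR = 0.49020 × 1.17568 = 0.57632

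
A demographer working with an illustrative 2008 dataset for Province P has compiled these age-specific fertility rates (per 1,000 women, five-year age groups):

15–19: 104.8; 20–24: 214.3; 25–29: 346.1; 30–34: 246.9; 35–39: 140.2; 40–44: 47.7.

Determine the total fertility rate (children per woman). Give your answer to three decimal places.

5.500

Sum of ASFRs = 104.8 + 214.3 + 346.1 + 246.9 + 140.2 + 47.7 = 1100.0
TFR = 5 × 1100.0 / 1000 = 5.5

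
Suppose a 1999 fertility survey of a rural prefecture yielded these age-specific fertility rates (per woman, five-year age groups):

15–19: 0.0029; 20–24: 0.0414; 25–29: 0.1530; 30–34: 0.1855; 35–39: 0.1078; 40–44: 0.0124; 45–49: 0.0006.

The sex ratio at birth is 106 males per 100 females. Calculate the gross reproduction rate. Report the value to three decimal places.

1.222

Proportion female at birth = 100 / (100 + 106) = 0.48544.
Sum of ASFRs = 0.0029 + 0.0414 + 0.1530 + 0.1855 + 0.1078 + 0.0124 + 0.0006 = 0.5036
TFR = 5 × 0.5036 = 2.518
GRR = 0.48544 × 2.518 = 1.22234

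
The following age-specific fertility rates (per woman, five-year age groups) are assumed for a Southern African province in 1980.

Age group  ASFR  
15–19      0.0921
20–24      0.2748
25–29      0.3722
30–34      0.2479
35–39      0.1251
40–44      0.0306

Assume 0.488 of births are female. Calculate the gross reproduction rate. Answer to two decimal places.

Proportion female at birth = 0.488.
Sum of ASFRs = 0.0921 + 0.2748 + 0.3722 + 0.2479 + 0.1251 + 0.0306 = 1.1427
TFR = 5 × 1.1427 = 5.7135
GRR = 0.488 × 5.7135 = 2.78819

2.79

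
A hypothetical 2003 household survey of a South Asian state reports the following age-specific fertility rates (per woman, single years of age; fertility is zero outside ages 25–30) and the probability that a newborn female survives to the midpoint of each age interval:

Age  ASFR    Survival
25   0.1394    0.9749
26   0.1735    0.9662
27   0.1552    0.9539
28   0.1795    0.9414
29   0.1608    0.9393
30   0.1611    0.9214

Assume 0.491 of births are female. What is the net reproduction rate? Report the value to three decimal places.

0.452

Proportion female at birth = 0.491.
Each age group contributes 1 × ASFR × survival:
  25: 1 × 0.1394 × 0.9749 = 0.13590
  26: 1 × 0.1735 × 0.9662 = 0.16764
  27: 1 × 0.1552 × 0.9539 = 0.14805
  28: 1 × 0.1795 × 0.9414 = 0.16898
  29: 1 × 0.1608 × 0.9393 = 0.15104
  30: 1 × 0.1611 × 0.9214 = 0.14844
Sum = 0.92005
NRR = 0.491 × 0.92005 = 0.45174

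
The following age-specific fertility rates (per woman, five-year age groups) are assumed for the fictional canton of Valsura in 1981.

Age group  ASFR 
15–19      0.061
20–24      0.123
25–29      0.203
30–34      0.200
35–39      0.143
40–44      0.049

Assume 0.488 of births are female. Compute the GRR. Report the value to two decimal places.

Proportion female at birth = 0.488.
Sum of ASFRs = 0.061 + 0.123 + 0.203 + 0.200 + 0.143 + 0.049 = 0.779
TFR = 5 × 0.779 = 3.895
GRR = 0.488 × 3.895 = 1.90076

1.90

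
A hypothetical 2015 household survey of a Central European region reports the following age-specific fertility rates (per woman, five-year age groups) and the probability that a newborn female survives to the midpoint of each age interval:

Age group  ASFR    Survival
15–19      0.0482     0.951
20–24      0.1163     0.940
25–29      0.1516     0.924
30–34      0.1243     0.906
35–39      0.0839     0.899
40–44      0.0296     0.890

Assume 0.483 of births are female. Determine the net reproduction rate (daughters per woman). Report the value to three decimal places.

Proportion female at birth = 0.483.
Weighting each age-specific rate by interval width and survival:
  15–19: 5 × 0.0482 × 0.951 = 0.22919
  20–24: 5 × 0.1163 × 0.940 = 0.54661
  25–29: 5 × 0.1516 × 0.924 = 0.70039
  30–34: 5 × 0.1243 × 0.906 = 0.56308
  35–39: 5 × 0.0839 × 0.899 = 0.37713
  40–44: 5 × 0.0296 × 0.890 = 0.13172
Sum = 2.54812
NRR = 0.483 × 2.54812 = 1.23074

1.231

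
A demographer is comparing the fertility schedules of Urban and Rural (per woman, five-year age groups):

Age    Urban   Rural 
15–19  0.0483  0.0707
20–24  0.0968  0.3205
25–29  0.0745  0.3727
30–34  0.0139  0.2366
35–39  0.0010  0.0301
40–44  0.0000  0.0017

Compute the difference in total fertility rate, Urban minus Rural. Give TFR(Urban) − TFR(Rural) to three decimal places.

-3.989

Urban:
  Sum of ASFRs = 0.0483 + 0.0968 + 0.0745 + 0.0139 + 0.0010 + 0.0000 = 0.2345
  TFR = 5 × 0.2345 = 1.1725
Rural:
  Sum of ASFRs = 0.0707 + 0.3205 + 0.3727 + 0.2366 + 0.0301 + 0.0017 = 1.0323
  TFR = 5 × 1.0323 = 5.1615
Difference = 1.1725 − 5.1615 = -3.989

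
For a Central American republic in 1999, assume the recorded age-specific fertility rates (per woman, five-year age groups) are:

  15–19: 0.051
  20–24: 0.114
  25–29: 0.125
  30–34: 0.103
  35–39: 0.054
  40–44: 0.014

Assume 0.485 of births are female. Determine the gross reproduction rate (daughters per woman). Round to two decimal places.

1.12

Proportion female at birth = 0.485.
Sum of ASFRs = 0.051 + 0.114 + 0.125 + 0.103 + 0.054 + 0.014 = 0.461
TFR = 5 × 0.461 = 2.305
GRR = 0.485 × 2.305 = 1.11793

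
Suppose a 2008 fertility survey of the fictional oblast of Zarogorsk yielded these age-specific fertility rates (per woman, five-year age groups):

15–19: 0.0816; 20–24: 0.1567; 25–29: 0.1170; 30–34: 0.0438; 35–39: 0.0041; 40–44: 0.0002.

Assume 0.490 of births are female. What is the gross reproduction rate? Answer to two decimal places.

0.99

Proportion female at birth = 0.490.
Sum of ASFRs = 0.0816 + 0.1567 + 0.1170 + 0.0438 + 0.0041 + 0.0002 = 0.4034
TFR = 5 × 0.4034 = 2.017
GRR = 0.490 × 2.017 = 0.98833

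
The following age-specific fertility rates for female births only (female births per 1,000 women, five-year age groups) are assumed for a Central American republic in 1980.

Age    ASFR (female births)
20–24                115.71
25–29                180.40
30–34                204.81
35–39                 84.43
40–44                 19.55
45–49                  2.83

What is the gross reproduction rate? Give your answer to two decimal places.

Sum of female ASFRs = 115.71 + 180.40 + 204.81 + 84.43 + 19.55 + 2.83 = 607.73
GRR = 5 × 607.73 / 1000 = 3.03865

3.04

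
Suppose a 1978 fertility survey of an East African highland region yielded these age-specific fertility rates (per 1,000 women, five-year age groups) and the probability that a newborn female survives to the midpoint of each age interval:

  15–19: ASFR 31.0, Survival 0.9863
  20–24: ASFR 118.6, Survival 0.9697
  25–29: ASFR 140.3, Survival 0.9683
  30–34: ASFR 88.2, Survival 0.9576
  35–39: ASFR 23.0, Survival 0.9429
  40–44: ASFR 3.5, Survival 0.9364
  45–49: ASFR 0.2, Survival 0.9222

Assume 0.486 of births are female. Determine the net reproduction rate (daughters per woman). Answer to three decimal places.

Proportion female at birth = 0.486.
Each age group contributes 5 × ASFR × survival:
  15–19: 5 × 31.0/1000 × 0.9863 = 0.15288
  20–24: 5 × 118.6/1000 × 0.9697 = 0.57503
  25–29: 5 × 140.3/1000 × 0.9683 = 0.67926
  30–34: 5 × 88.2/1000 × 0.9576 = 0.42230
  35–39: 5 × 23.0/1000 × 0.9429 = 0.10843
  40–44: 5 × 3.5/1000 × 0.9364 = 0.01639
  45–49: 5 × 0.2/1000 × 0.9222 = 0.00092
Sum = 1.95521
NRR = 0.486 × 1.95521 = 0.95023

0.950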